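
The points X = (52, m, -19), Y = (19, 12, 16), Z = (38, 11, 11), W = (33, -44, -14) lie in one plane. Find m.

Coplanarity ⇔ det[XY; XZ; XW] = 0.
Expanding, this is linear in m: (-500)m + (-22500) = 0.
So m = -45.

-45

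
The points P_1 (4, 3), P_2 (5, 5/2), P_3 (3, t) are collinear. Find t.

7/2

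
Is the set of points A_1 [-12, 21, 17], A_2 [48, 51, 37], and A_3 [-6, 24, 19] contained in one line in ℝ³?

A_1A_2 = (60, 30, 20), A_1A_3 = (6, 3, 2).
Each component of A_1A_3 is 1/10 times the corresponding component of A_1A_2, so A_1A_3 = 1/10·A_1A_2 and the points are collinear.

Yes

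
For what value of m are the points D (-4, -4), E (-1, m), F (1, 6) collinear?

2

Collinearity: (E − D) must be parallel to (F − D) = (5, 10).
Cross-multiplying the components: (m − (-4))·(5) = (3)·(10).
Solving gives m = 2.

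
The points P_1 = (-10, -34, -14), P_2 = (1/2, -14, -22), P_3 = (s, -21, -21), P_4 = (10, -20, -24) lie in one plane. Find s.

Normal to plane P_1P_2P_4: n = (-88, -55, -253); plane equation n·P = 6292.
Requiring n·P_3 = 6292: (-88)s + (6468) = 6292.
So s = 2.

2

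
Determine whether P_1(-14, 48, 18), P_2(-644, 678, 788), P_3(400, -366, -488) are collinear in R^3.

Yes

P_1P_2 = (-630, 630, 770), P_1P_3 = (414, -414, -506).
P_1P_2 × P_1P_3 = (0, 0, 0).
The cross product vanishes, so the three points are collinear.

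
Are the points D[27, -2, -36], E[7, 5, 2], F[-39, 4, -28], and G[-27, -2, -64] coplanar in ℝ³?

With D as base: DE = (-20, 7, 38), DF = (-66, 6, 8), DG = (-54, 0, -28).
DF × DG = (-168, -2280, 324).
DE · (DF × DG) = -288.
Since -288 ≠ 0, the four points are not coplanar.

No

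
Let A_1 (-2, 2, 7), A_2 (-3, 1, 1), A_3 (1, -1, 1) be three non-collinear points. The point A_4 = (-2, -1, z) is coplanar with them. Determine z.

-5

A normal to the plane is n = A_1A_2 × A_1A_3 = (-12, -24, 6).
A_4 lies in the plane iff n · A_1A_4 = 0.
This gives (6)z + (30) = 0, so z = -5.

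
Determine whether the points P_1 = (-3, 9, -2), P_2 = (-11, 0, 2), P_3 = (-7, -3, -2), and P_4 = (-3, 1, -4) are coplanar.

No

A normal to the plane through P_1, P_2, P_3 is n = P_1P_2 × P_1P_3 = (48, -16, 60).
The plane has equation n·P = -408. For P_4: n·P_4 = -400.
-400 ≠ -408, so P_4 is off the plane.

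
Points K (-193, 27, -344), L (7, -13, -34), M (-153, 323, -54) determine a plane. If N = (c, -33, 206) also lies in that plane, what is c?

157

A normal to the plane is n = KL × KM = (-103360, -45600, 60800).
N lies in the plane iff n · KN = 0.
This gives (-103360)c + (16227520) = 0, so c = 157.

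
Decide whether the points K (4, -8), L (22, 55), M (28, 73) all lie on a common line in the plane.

KL = (18, 63), KM = (24, 81).
Twice the signed area of △KLM is (18)(81) − (63)(24) = -54.
The area is nonzero, so the three points are not collinear.

No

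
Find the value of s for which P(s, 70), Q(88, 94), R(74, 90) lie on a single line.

4

The three points are collinear iff det[PQ; PR] = 0.
This determinant is linear in s: (4)s + (-16) = 0, so s = 4.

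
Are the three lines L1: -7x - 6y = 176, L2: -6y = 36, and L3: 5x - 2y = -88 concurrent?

Yes

Intersecting L1 and L2: solving the 2×2 system gives (x, y) = (-20, -6).
Substitute into L3: (5)(-20) + (-2)(-6) = -88.
This equals -88, so (-20, -6) lies on all three lines and they are concurrent.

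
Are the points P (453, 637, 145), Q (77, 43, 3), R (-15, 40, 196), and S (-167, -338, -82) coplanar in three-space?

Yes

With P as base: PQ = (-376, -594, -142), PR = (-468, -597, 51), PS = (-620, -975, -227).
PR × PS = (185244, -137856, 86160).
PQ · (PR × PS) = 0.
The scalar triple product vanishes, so the four points are coplanar.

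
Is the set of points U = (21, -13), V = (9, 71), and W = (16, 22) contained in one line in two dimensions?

Yes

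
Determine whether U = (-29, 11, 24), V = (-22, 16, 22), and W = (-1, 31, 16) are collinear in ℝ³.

UV = (7, 5, -2), UW = (28, 20, -8).
UV × UW = (0, 0, 0).
The cross product vanishes, so the three points are collinear.

Yes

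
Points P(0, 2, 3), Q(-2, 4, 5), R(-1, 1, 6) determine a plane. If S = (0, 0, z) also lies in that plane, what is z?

5

A normal to the plane is n = PQ × PR = (8, 4, 4).
S lies in the plane iff n · PS = 0.
This gives (4)z + (-20) = 0, so z = 5.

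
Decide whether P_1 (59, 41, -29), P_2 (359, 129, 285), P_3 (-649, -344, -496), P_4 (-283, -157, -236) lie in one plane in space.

Yes

With P_1 as base: P_1P_2 = (300, 88, 314), P_1P_3 = (-708, -385, -467), P_1P_4 = (-342, -198, -207).
P_1P_3 × P_1P_4 = (-12771, 13158, 8514).
P_1P_2 · (P_1P_3 × P_1P_4) = 0.
The scalar triple product vanishes, so the four points are coplanar.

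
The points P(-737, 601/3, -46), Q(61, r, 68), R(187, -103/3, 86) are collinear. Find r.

-7/3

Collinearity requires PQ × PR = 0; each component is linear in r.
The x-component gives (132)r + (308) = 0, so r = -7/3.
The remaining components then also vanish.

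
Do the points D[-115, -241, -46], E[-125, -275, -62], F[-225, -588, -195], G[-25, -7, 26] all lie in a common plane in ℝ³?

A normal to the plane through D, E, F is n = DE × DF = (-486, 270, -270).
The plane has equation n·P = 3240. For G: n·G = 3240.
Equal, so G lies in the plane and all four are coplanar.

Yes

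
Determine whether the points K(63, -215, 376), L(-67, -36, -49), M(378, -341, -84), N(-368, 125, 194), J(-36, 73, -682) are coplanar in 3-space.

Yes

The plane through K, L, M has normal n = KL × KM = (-135890, -193675, -40005) and equation n·P = 18037175.
Checking the remaining points: n·N = 18037175, n·J = 18037175.
All equal 18037175, so all 5 points lie in one plane.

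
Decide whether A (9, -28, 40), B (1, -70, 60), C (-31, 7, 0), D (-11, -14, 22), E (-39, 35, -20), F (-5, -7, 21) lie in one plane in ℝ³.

The plane through A, B, C has normal n = AB × AC = (980, -1120, -1960) and equation n·P = -38220.
Checking the remaining points: n·D = -38220, n·E = -38220, n·F = -38220.
All equal -38220, so all 6 points lie in one plane.

Yes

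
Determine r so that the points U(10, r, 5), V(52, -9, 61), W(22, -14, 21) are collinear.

Collinearity requires UV × UW = 0; each component is linear in r.
The x-component gives (40)r + (640) = 0, so r = -16.
The remaining components then also vanish.

-16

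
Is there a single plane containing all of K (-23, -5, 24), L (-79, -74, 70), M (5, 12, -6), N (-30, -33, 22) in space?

The four points are coplanar iff the 3×3 determinant with rows KL, KM, KN is zero.
Rows: (-56, -69, 46), (28, 17, -30), (-7, -28, -2).
Expanding along the first row: (-56)(-874) − (-69)(-266) + (46)(-665) = 0.
Zero determinant ⇒ coplanar.

Yes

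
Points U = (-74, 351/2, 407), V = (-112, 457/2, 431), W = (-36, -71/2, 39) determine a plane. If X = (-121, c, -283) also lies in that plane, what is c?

-179/2

Coplanarity requires UV · (UW × UX) = 0.
UV = (-38, 53, 24), UW = (38, -211, -368); the triple product is linear in c with coefficient -13072 and constant term -1169944.
Setting it to zero: c = -179/2.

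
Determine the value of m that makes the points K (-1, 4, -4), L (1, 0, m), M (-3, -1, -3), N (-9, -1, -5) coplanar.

-2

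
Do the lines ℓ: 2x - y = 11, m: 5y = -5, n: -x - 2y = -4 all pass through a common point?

No

Intersecting ℓ and m: solving the 2×2 system gives (x, y) = (5, -1).
Substitute into n: (-1)(5) + (-2)(-1) = -3.
But n requires -4 ≠ -3, so the three lines have no common point.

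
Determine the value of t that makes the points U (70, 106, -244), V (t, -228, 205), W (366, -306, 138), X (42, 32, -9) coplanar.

Coplanarity ⇔ det[UV; UW; UX] = 0.
Expanding, this is linear in t: (-68552)t + (16589584) = 0.
So t = 242.

242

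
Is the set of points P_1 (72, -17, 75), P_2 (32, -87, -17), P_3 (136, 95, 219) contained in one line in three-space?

No

P_1P_2 = (-40, -70, -92), P_1P_3 = (64, 112, 144).
Comparing components 2 and 3: (-70)(144) − (-92)(112) = 224 ≠ 0, so P_1P_2 and P_1P_3 are not parallel and the points are not collinear.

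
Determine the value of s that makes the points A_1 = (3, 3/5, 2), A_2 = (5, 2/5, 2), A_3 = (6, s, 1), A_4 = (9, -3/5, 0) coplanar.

0

Coplanarity ⇔ det[A_1A_2; A_1A_3; A_1A_4] = 0.
Expanding, this is linear in s: (-4)s + (0) = 0.
So s = 0.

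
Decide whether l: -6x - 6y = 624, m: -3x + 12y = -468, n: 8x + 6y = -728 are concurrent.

Intersecting l and m: solving the 2×2 system gives (x, y) = (-52, -52).
Substitute into n: (8)(-52) + (6)(-52) = -728.
This equals -728, so (-52, -52) lies on all three lines and they are concurrent.

Yes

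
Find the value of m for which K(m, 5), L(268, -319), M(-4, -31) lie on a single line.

Collinearity: (K − L) must be parallel to (M − L) = (-272, 288).
Cross-multiplying the components: (m − 268)·(288) = (324)·(-272).
Solving gives m = -38.

-38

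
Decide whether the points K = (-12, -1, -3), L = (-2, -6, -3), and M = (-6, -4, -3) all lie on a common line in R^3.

KL = (10, -5, 0), KM = (6, -3, 0).
KL × KM = (0, 0, 0).
The cross product vanishes, so the three points are collinear.

Yes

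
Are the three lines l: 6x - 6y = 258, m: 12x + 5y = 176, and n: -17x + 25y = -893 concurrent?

No

Lines aᵢx + bᵢy = cᵢ with pairwise distinct directions are concurrent exactly when det[aᵢ bᵢ cᵢ] = 0.
Here the determinant is -204.
Nonzero, so no common point exists.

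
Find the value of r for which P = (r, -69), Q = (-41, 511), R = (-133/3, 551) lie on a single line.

22/3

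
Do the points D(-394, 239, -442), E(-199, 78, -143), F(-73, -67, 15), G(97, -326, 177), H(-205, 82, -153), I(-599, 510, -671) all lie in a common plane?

The plane through D, E, F has normal n = DE × DF = (17917, 6864, -7989) and equation n·P = -1887664.
Checking the remaining points: n·G = -1913768, n·H = -1887820, n·I = -1871024.
Since n·G = -1913768 ≠ -1887664, G is off the plane and the points are not all coplanar.

No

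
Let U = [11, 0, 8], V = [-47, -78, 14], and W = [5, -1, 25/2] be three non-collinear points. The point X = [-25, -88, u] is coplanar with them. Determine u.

-10

A normal to the plane is n = UV × UW = (-345, 225, -410).
X lies in the plane iff n · UX = 0.
This gives (-410)u + (-4100) = 0, so u = -10.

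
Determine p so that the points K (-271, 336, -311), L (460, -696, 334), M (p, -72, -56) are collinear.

Direction KL = (731, -1032, 645). From the y-coordinate of M, the parameter along the line is τ = (-72 − 336)/(-1032) = 17/43.
Then p = (-271) + 17/43·(731) = 18.

18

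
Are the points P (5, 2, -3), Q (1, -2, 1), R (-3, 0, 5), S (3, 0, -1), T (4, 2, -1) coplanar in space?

The plane through P, Q, R has normal n = PQ × PR = (-24, 0, -24) and equation n·X = -48.
Checking the remaining points: n·S = -48, n·T = -72.
Since n·T = -72 ≠ -48, T is off the plane and the points are not all coplanar.

No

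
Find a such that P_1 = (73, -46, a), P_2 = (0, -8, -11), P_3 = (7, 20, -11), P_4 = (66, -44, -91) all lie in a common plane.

-99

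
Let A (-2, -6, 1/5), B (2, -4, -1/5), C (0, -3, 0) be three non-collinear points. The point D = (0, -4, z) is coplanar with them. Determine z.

0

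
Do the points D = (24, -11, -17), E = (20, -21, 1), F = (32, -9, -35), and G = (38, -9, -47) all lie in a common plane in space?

Yes

The four points are coplanar iff the 3×3 determinant with rows DE, DF, DG is zero.
Rows: (-4, -10, 18), (8, 2, -18), (14, 2, -30).
Expanding along the first row: (-4)(-24) − (-10)(12) + (18)(-12) = 0.
Zero determinant ⇒ coplanar.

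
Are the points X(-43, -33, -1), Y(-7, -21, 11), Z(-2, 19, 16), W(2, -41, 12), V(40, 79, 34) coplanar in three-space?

The plane through X, Y, Z has normal n = XY × XZ = (-420, -120, 1380) and equation n·P = 20640.
Checking the remaining points: n·W = 20640, n·V = 20640.
All equal 20640, so all 5 points lie in one plane.

Yes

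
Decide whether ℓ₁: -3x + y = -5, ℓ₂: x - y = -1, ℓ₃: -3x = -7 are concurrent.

Intersecting ℓ₁ and ℓ₂: solving the 2×2 system gives (x, y) = (3, 4).
Substitute into ℓ₃: (-3)(3) + (0)(4) = -9.
But ℓ₃ requires -7 ≠ -9, so the three lines have no common point.

No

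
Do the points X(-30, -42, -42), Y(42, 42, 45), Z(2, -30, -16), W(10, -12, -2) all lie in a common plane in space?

Yes

A normal to the plane through X, Y, Z is n = XY × XZ = (1140, 912, -1824).
The plane has equation n·P = 4104. For W: n·W = 4104.
Equal, so W lies in the plane and all four are coplanar.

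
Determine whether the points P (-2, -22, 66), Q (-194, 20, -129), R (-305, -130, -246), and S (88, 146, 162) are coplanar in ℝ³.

Yes

With P as base: PQ = (-192, 42, -195), PR = (-303, -108, -312), PS = (90, 168, 96).
PR × PS = (42048, 1008, -41184).
PQ · (PR × PS) = 0.
The scalar triple product vanishes, so the four points are coplanar.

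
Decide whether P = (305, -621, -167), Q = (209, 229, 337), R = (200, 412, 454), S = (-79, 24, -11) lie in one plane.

Yes

The four points are coplanar iff the 3×3 determinant with rows PQ, PR, PS is zero.
Rows: (-96, 850, 504), (-105, 1033, 621), (-384, 645, 156).
Expanding along the first row: (-96)(-239397) − (850)(222084) + (504)(328947) = 0.
Zero determinant ⇒ coplanar.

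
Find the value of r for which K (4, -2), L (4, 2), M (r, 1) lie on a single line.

4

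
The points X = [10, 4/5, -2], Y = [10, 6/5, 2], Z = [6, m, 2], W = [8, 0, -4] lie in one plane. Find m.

Normal to plane XYW: n = (12/5, -8, 4/5); plane equation n·P = 16.
Requiring n·Z = 16: (-8)m + (16) = 16.
So m = 0.

0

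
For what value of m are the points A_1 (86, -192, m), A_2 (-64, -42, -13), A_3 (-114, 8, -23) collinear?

17

Collinearity requires A_1A_2 × A_1A_3 = 0; each component is linear in m.
The x-component gives (50)m + (-850) = 0, so m = 17.
The remaining components then also vanish.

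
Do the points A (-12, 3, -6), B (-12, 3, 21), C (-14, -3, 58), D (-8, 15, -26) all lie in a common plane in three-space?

Yes

With A as base: AB = (0, 0, 27), AC = (-2, -6, 64), AD = (4, 12, -20).
AC × AD = (-648, 216, 0).
AB · (AC × AD) = 0.
The scalar triple product vanishes, so the four points are coplanar.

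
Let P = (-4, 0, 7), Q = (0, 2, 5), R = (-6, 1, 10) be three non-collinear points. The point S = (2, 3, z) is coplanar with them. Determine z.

4

Coplanarity requires PQ · (PR × PS) = 0.
PQ = (4, 2, -2), PR = (-2, 1, 3); the triple product is linear in z with coefficient 8 and constant term -32.
Setting it to zero: z = 4.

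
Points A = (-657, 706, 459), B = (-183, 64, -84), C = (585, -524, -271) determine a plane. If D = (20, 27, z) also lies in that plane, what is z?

A normal to the plane is n = AB × AC = (-199230, -328386, 214344).
D lies in the plane iff n · AD = 0.
This gives (214344)z + (-10288512) = 0, so z = 48.

48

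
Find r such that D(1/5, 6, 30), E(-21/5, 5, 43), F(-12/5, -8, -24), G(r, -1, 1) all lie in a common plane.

Coplanarity ⇔ det[DE; DF; DG] = 0.
Expanding, this is linear in r: (236)r + (708/5) = 0.
So r = -3/5.

-3/5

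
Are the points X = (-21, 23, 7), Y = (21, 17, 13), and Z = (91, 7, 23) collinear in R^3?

XY = (42, -6, 6), XZ = (112, -16, 16).
Each component of XZ is 8/3 times the corresponding component of XY, so XZ = 8/3·XY and the points are collinear.

Yes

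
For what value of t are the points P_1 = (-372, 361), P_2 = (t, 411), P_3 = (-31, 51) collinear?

-427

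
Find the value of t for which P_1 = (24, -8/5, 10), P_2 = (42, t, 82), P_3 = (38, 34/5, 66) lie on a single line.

Collinearity requires P_1P_2 × P_1P_3 = 0; each component is linear in t.
The x-component gives (56)t + (-2576/5) = 0, so t = 46/5.
The remaining components then also vanish.

46/5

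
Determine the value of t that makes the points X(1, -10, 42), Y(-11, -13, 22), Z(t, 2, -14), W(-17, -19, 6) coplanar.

The points are coplanar iff XY · (XZ × XW) = 0.
Expanding, this is linear in t: (72)t + (3816) = 0.
So t = -53.

-53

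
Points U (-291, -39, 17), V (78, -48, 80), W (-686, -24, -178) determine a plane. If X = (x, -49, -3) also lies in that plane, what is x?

339

Coplanarity requires UV · (UW × UX) = 0.
UV = (369, -9, 63), UW = (-395, 15, -195); the triple product is linear in x with coefficient 810 and constant term -274590.
Setting it to zero: x = 339.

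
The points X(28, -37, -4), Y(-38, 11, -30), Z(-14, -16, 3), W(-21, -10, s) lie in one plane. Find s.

-2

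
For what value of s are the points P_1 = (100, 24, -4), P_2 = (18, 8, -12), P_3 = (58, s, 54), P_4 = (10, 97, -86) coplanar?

The points are coplanar iff P_1P_2 · (P_1P_3 × P_1P_4) = 0.
Expanding, this is linear in s: (6004)s + (366244) = 0.
So s = -61.

-61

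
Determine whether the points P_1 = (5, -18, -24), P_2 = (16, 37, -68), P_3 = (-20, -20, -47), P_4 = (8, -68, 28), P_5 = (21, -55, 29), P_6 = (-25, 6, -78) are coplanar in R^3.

No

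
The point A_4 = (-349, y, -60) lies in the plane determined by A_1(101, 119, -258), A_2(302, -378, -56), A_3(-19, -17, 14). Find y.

515

Coplanarity requires A_1A_2 · (A_1A_3 × A_1A_4) = 0.
A_1A_2 = (201, -497, 202), A_1A_3 = (-120, -136, 272); the triple product is linear in y with coefficient -78912 and constant term 40639680.
Setting it to zero: y = 515.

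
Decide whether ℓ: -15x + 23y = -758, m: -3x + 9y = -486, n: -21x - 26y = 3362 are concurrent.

Yes

The three lines meet at one point iff the augmented coefficient matrix [aᵢ bᵢ cᵢ] has rank < 3, i.e. its determinant vanishes.
Here the determinant is 0.
It vanishes, so the lines are concurrent at (-66, -76).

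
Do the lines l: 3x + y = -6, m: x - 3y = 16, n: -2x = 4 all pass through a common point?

No

The three lines meet at one point iff the augmented coefficient matrix [aᵢ bᵢ cᵢ] has rank < 3, i.e. its determinant vanishes.
Here the determinant is -36.
Nonzero, so no common point exists.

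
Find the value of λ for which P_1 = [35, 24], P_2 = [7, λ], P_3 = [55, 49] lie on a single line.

-11

The three points are collinear iff det[P_1P_2; P_1P_3] = 0.
This determinant is linear in λ: (-20)λ + (-220) = 0, so λ = -11.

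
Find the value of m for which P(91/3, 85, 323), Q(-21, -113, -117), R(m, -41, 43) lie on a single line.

-7/3

Direction PQ = (-154/3, -198, -440). From the y-coordinate of R, the parameter along the line is τ = (-41 − 85)/(-198) = 7/11.
Then m = 91/3 + 7/11·(-154/3) = -7/3.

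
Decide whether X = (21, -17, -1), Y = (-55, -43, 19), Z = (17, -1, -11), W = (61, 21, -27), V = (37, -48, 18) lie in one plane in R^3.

The plane through X, Y, Z has normal n = XY × XZ = (-60, -840, -1320) and equation n·P = 14340.
Checking the remaining points: n·W = 14340, n·V = 14340.
All equal 14340, so all 5 points lie in one plane.

Yes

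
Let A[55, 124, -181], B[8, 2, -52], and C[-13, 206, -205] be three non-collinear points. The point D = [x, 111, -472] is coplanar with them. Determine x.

534

A normal to the plane is n = AB × AC = (-7650, -9900, -12150).
D lies in the plane iff n · AD = 0.
This gives (-7650)x + (4085100) = 0, so x = 534.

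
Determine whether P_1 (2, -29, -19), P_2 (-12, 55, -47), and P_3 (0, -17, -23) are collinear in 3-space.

P_1P_2 = (-14, 84, -28), P_1P_3 = (-2, 12, -4).
P_1P_2 × P_1P_3 = (0, 0, 0).
The cross product vanishes, so the three points are collinear.

Yes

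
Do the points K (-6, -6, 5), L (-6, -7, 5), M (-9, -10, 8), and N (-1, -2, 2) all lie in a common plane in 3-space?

No

The four points are coplanar iff the 3×3 determinant with rows KL, KM, KN is zero.
Rows: (0, -1, 0), (-3, -4, 3), (5, 4, -3).
Expanding along the first row: (0)(0) − (-1)(-6) + (0)(8) = -6.
Nonzero ⇒ not coplanar.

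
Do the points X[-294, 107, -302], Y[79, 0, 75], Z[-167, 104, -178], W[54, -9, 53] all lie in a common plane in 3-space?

With X as base: XY = (373, -107, 377), XZ = (127, -3, 124), XW = (348, -116, 355).
XZ × XW = (13319, -1933, -13688).
XY · (XZ × XW) = 14442.
Since 14442 ≠ 0, the four points are not coplanar.

No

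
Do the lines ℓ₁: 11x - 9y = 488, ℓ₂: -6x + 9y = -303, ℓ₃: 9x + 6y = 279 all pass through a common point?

Yes

The three lines meet at one point iff the augmented coefficient matrix [aᵢ bᵢ cᵢ] has rank < 3, i.e. its determinant vanishes.
Here the determinant is 0.
It vanishes, so the lines are concurrent at (37, -9).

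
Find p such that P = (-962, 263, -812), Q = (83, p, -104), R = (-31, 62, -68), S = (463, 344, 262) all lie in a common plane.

800

The points are coplanar iff PQ · (PR × PS) = 0.
Expanding, this is linear in p: (60306)p + (-48244800) = 0.
So p = 800.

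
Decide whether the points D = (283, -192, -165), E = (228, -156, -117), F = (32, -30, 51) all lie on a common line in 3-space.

DE = (-55, 36, 48), DF = (-251, 162, 216).
DE × DF = (0, -168, 126).
The cross product is nonzero, so the points do not lie on one line.

No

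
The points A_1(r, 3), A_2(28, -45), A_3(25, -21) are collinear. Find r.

Collinearity: (A_1 − A_2) must be parallel to (A_3 − A_2) = (-3, 24).
Cross-multiplying the components: (r − 28)·(24) = (48)·(-3).
Solving gives r = 22.

22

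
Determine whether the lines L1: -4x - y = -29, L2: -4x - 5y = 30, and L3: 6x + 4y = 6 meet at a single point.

No

Intersecting L1 and L2: solving the 2×2 system gives (x, y) = (175/16, -59/4).
Substitute into L3: (6)(175/16) + (4)(-59/4) = 53/8.
But L3 requires 6 ≠ 53/8, so the three lines have no common point.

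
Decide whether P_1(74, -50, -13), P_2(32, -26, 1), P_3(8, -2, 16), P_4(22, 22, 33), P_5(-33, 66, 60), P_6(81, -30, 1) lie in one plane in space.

The plane through P_1, P_2, P_3 has normal n = P_1P_2 × P_1P_3 = (24, 294, -432) and equation n·P = -7308.
Checking the remaining points: n·P_4 = -7260, n·P_5 = -7308, n·P_6 = -7308.
Since n·P_4 = -7260 ≠ -7308, P_4 is off the plane and the points are not all coplanar.

No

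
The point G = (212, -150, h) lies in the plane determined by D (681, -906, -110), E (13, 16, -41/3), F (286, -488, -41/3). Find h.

Coplanarity requires DE · (DF × DG) = 0.
DE = (-668, 922, 289/3), DF = (-395, 418, 289/3); the triple product is linear in h with coefficient 84966 and constant term 6457416.
Setting it to zero: h = -76.

-76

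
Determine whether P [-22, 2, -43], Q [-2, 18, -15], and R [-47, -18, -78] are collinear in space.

Yes

PQ = (20, 16, 28), PR = (-25, -20, -35).
Each component of PR is -5/4 times the corresponding component of PQ, so PR = -5/4·PQ and the points are collinear.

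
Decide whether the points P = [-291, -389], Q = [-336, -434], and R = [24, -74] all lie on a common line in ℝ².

PQ = (-45, -45), PR = (315, 315).
Checking proportionality: PR = -7·PQ, so the vectors are parallel and the points are collinear.

Yes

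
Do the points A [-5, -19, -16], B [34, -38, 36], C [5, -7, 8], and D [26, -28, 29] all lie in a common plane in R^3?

No

The four points are coplanar iff the 3×3 determinant with rows AB, AC, AD is zero.
Rows: (39, -19, 52), (10, 12, 24), (31, -9, 45).
Expanding along the first row: (39)(756) − (-19)(-294) + (52)(-462) = -126.
Nonzero ⇒ not coplanar.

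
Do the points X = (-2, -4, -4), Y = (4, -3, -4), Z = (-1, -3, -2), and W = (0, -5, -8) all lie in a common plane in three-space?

No

With X as base: XY = (6, 1, 0), XZ = (1, 1, 2), XW = (2, -1, -4).
XZ × XW = (-2, 8, -3).
XY · (XZ × XW) = -4.
Since -4 ≠ 0, the four points are not coplanar.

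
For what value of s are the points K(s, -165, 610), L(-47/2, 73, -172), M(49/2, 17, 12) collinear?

Direction LM = (48, -56, 184). From the y-coordinate of K, the parameter along the line is τ = (-165 − 73)/(-56) = 17/4.
Then s = (-47/2) + 17/4·(48) = 361/2.

361/2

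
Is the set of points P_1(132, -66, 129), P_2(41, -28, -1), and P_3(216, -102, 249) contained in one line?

P_1P_2 = (-91, 38, -130), P_1P_3 = (84, -36, 120).
P_1P_2 × P_1P_3 = (-120, 0, 84).
The cross product is nonzero, so the points do not lie on one line.

No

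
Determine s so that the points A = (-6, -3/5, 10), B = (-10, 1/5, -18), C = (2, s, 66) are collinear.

Collinearity requires AB × AC = 0; each component is linear in s.
The x-component gives (28)s + (308/5) = 0, so s = -11/5.
The remaining components then also vanish.

-11/5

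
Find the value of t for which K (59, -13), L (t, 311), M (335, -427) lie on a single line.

-157

Collinearity: (L − K) must be parallel to (M − K) = (276, -414).
Cross-multiplying the components: (t − 59)·(-414) = (324)·(276).
Solving gives t = -157.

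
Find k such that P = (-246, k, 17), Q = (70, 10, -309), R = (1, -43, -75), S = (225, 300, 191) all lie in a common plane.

-357

Coplanarity ⇔ det[PQ; PR; PS] = 0.
Expanding, this is linear in k: (-70770)k + (-25264890) = 0.
So k = -357.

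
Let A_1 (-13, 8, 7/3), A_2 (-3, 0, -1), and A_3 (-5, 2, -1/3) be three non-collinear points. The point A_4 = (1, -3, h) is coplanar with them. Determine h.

A normal to the plane is n = A_1A_2 × A_1A_3 = (4/3, 0, 4).
A_4 lies in the plane iff n · A_1A_4 = 0.
This gives (4)h + (28/3) = 0, so h = -7/3.

-7/3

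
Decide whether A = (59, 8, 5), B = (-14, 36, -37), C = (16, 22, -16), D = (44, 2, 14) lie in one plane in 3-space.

Yes

A normal to the plane through A, B, C is n = AB × AC = (0, 273, 182).
The plane has equation n·P = 3094. For D: n·D = 3094.
Equal, so D lies in the plane and all four are coplanar.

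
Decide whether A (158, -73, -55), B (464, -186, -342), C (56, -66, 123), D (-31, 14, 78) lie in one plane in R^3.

No

With A as base: AB = (306, -113, -287), AC = (-102, 7, 178), AD = (-189, 87, 133).
AC × AD = (-14555, -20076, -7551).
AB · (AC × AD) = -18105.
Since -18105 ≠ 0, the four points are not coplanar.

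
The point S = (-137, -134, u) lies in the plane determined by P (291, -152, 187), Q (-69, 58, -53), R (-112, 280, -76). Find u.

-105

A normal to the plane is n = PQ × PR = (48450, 2040, -70890).
S lies in the plane iff n · PS = 0.
This gives (-70890)u + (-7443450) = 0, so u = -105.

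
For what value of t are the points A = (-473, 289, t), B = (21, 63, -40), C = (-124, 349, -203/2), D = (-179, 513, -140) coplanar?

Coplanarity ⇔ det[AB; AC; AD] = 0.
Expanding, this is linear in t: (8050)t + (362250) = 0.
So t = -45.

-45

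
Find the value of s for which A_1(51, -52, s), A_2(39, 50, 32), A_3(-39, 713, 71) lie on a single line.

26

Direction A_2A_3 = (-78, 663, 39). From the x-coordinate of A_1, the parameter along the line is τ = (51 − 39)/(-78) = -2/13.
Then s = 32 + (-2/13)·(39) = 26.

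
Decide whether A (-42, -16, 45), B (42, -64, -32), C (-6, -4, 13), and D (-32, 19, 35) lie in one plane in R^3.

No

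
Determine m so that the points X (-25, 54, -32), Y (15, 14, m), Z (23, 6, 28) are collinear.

18

Direction XZ = (48, -48, 60). From the x-coordinate of Y, the parameter along the line is τ = (15 − (-25))/48 = 5/6.
Then m = (-32) + 5/6·(60) = 18.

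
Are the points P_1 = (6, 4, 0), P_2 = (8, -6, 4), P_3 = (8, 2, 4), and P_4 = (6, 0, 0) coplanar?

A normal to the plane through P_1, P_2, P_3 is n = P_1P_2 × P_1P_3 = (-32, 0, 16).
The plane has equation n·P = -192. For P_4: n·P_4 = -192.
Equal, so P_4 lies in the plane and all four are coplanar.

Yes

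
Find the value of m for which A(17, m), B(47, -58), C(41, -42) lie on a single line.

Collinearity: (A − B) must be parallel to (C − B) = (-6, 16).
Cross-multiplying the components: (m − (-58))·(-6) = (-30)·(16).
Solving gives m = 22.

22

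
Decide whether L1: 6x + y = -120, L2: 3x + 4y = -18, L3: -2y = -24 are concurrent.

Yes

Intersecting L1 and L2: solving the 2×2 system gives (x, y) = (-22, 12).
Substitute into L3: (0)(-22) + (-2)(12) = -24.
This equals -24, so (-22, 12) lies on all three lines and they are concurrent.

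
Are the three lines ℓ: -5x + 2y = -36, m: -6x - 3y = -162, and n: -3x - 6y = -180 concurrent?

Yes

Intersecting ℓ and m: solving the 2×2 system gives (x, y) = (16, 22).
Substitute into n: (-3)(16) + (-6)(22) = -180.
This equals -180, so (16, 22) lies on all three lines and they are concurrent.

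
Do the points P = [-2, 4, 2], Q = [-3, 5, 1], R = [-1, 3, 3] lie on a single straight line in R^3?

Yes

PQ = (-1, 1, -1), PR = (1, -1, 1).
PQ × PR = (0, 0, 0).
The cross product vanishes, so the three points are collinear.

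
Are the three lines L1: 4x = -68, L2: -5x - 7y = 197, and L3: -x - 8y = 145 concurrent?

Yes

Intersecting L1 and L2: solving the 2×2 system gives (x, y) = (-17, -16).
Substitute into L3: (-1)(-17) + (-8)(-16) = 145.
This equals 145, so (-17, -16) lies on all three lines and they are concurrent.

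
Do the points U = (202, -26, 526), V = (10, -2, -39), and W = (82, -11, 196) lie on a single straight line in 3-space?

No

UV = (-192, 24, -565), UW = (-120, 15, -330).
Comparing components 2 and 3: (24)(-330) − (-565)(15) = 555 ≠ 0, so UV and UW are not parallel and the points are not collinear.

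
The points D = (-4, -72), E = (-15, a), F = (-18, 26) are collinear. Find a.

Collinearity: (E − D) must be parallel to (F − D) = (-14, 98).
Cross-multiplying the components: (a − (-72))·(-14) = (-11)·(98).
Solving gives a = 5.

5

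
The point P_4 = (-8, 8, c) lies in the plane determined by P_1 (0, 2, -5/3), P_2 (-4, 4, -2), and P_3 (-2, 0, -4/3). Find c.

-8/3

The plane through P_1, P_2, P_3 has equation 2y + 12z = -16.
Substituting P_4: (12)c + (16) = -16, so c = -8/3.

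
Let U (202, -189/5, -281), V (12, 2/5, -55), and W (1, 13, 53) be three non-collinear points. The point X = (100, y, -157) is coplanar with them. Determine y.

-17

Coplanarity requires UV · (UW × UX) = 0.
UV = (-190, 191/5, 226), UW = (-201, 254/5, 334); the triple product is linear in y with coefficient 18034 and constant term 306578.
Setting it to zero: y = -17.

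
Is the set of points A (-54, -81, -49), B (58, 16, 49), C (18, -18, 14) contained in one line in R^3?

No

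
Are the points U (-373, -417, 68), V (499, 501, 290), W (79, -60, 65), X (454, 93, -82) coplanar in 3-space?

The four points are coplanar iff the 3×3 determinant with rows UV, UW, UX is zero.
Rows: (872, 918, 222), (452, 357, -3), (827, 510, -150).
Expanding along the first row: (872)(-52020) − (918)(-65319) + (222)(-64719) = 233784.
Nonzero ⇒ not coplanar.

No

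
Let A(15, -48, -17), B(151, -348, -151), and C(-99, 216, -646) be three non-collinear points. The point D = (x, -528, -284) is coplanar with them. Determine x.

233

Coplanarity requires AB · (AC × AD) = 0.
AB = (136, -300, -134), AC = (-114, 264, -629); the triple product is linear in x with coefficient 224076 and constant term -52209708.
Setting it to zero: x = 233.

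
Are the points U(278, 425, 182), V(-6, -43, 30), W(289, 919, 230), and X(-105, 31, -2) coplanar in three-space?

Yes

With U as base: UV = (-284, -468, -152), UW = (11, 494, 48), UX = (-383, -394, -184).
UW × UX = (-71984, -16360, 184868).
UV · (UW × UX) = 0.
The scalar triple product vanishes, so the four points are coplanar.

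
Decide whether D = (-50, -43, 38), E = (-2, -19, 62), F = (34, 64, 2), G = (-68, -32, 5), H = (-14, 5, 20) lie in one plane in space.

Yes

The plane through D, E, F has normal n = DE × DF = (-3432, 3744, 3120) and equation n·P = 129168.
Checking the remaining points: n·G = 129168, n·H = 129168.
All equal 129168, so all 5 points lie in one plane.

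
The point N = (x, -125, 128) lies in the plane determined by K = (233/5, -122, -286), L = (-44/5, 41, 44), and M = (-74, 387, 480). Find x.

A normal to the plane is n = KL × KM = (-43112, 13192/5, -42704/5).
N lies in the plane iff n · KN = 0.
This gives (-43112)x + (-7673936/5) = 0, so x = -178/5.

-178/5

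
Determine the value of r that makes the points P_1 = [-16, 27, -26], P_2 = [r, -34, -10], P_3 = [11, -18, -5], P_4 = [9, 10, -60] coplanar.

25

Coplanarity ⇔ det[P_1P_2; P_1P_3; P_1P_4] = 0.
Expanding, this is linear in r: (1887)r + (-47175) = 0.
So r = 25.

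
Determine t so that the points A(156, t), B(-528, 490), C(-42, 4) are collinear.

Collinearity: (A − B) must be parallel to (C − B) = (486, -486).
Cross-multiplying the components: (t − 490)·(486) = (684)·(-486).
Solving gives t = -194.

-194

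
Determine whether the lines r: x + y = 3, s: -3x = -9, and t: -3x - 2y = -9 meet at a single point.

Yes

Lines aᵢx + bᵢy = cᵢ with pairwise distinct directions are concurrent exactly when det[aᵢ bᵢ cᵢ] = 0.
Here the determinant is 0.
It vanishes, so the lines are concurrent at (3, 0).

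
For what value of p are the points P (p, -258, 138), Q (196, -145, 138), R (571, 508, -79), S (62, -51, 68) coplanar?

Coplanarity ⇔ det[PQ; PR; PS] = 0.
Expanding, this is linear in p: (25312)p + (1290912) = 0.
So p = -51.

-51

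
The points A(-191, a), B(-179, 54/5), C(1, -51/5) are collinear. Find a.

61/5

Collinearity: (A − B) must be parallel to (C − B) = (180, -21).
Cross-multiplying the components: (a − 54/5)·(180) = (-12)·(-21).
Solving gives a = 61/5.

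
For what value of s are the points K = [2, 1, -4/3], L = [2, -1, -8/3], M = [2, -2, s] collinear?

-10/3

Direction KL = (0, -2, -4/3). From the y-coordinate of M, the parameter along the line is τ = (-2 − 1)/(-2) = 3/2.
Then s = (-4/3) + 3/2·(-4/3) = -10/3.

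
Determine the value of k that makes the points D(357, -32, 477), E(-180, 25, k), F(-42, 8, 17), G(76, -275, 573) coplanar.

Normal to plane DFG: n = (-107940, 167564, 108197); plane equation n·P = 7713341.
Requiring n·E = 7713341: (108197)k + (23618300) = 7713341.
So k = -147.

-147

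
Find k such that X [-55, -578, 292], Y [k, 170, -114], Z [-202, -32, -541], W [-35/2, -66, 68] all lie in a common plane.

-25

Normal to plane XZW: n = (304192, -128331/2, -95739); plane equation n·P = -7598689.
Requiring n·Y = -7598689: (304192)k + (6111) = -7598689.
So k = -25.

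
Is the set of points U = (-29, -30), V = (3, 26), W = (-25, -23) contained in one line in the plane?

UV = (32, 56), UW = (4, 7).
Twice the signed area of △UVW is (32)(7) − (56)(4) = 0.
The triangle is degenerate (zero area), so the points are collinear.

Yes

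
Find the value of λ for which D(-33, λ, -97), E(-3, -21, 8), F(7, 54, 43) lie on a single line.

-246

Direction EF = (10, 75, 35). From the x-coordinate of D, the parameter along the line is τ = (-33 − (-3))/10 = -3.
Then λ = (-21) + (-3)·(75) = -246.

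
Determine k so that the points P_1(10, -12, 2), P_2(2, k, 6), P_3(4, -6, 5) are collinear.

-4

Collinearity requires P_1P_2 × P_1P_3 = 0; each component is linear in k.
The x-component gives (3)k + (12) = 0, so k = -4.
The remaining components then also vanish.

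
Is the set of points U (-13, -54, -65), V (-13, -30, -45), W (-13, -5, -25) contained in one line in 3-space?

UV = (0, 24, 20), UW = (0, 49, 40).
UV × UW = (-20, 0, 0).
The cross product is nonzero, so the points do not lie on one line.

No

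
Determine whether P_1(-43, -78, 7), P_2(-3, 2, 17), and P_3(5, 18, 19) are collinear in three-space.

P_1P_2 = (40, 80, 10), P_1P_3 = (48, 96, 12).
Each component of P_1P_3 is 6/5 times the corresponding component of P_1P_2, so P_1P_3 = 6/5·P_1P_2 and the points are collinear.

Yes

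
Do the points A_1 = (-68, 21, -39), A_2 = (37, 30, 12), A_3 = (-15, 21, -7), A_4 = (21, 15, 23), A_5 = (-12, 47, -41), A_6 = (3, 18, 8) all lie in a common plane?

The plane through A_1, A_2, A_3 has normal n = A_1A_2 × A_1A_3 = (288, -657, -477) and equation n·P = -14778.
Checking the remaining points: n·A_4 = -14778, n·A_5 = -14778, n·A_6 = -14778.
All equal -14778, so all 6 points lie in one plane.

Yes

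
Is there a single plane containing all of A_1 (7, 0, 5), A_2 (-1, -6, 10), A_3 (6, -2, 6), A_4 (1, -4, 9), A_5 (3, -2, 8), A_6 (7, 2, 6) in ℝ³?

The plane through A_1, A_2, A_3 has normal n = A_1A_2 × A_1A_3 = (4, 3, 10) and equation n·P = 78.
Checking the remaining points: n·A_4 = 82, n·A_5 = 86, n·A_6 = 94.
Since n·A_4 = 82 ≠ 78, A_4 is off the plane and the points are not all coplanar.

No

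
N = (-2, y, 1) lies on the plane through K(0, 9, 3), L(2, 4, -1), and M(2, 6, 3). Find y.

11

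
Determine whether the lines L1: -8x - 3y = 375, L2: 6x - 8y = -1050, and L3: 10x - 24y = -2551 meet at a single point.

No

Intersecting L1 and L2: solving the 2×2 system gives (x, y) = (-75, 75).
Substitute into L3: (10)(-75) + (-24)(75) = -2550.
But L3 requires -2551 ≠ -2550, so the three lines have no common point.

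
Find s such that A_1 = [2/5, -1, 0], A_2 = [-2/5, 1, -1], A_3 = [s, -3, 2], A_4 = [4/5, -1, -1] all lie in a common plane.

4/5

Coplanarity ⇔ det[A_1A_2; A_1A_3; A_1A_4] = 0.
Expanding, this is linear in s: (2)s + (-8/5) = 0.
So s = 4/5.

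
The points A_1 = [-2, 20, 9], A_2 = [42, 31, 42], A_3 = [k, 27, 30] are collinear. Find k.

26

Collinearity requires A_1A_2 × A_1A_3 = 0; each component is linear in k.
The y-component gives (33)k + (-858) = 0, so k = 26.
The remaining components then also vanish.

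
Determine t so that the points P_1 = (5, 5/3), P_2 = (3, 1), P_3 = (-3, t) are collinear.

-1

Collinearity: (P_3 − P_1) must be parallel to (P_2 − P_1) = (-2, -2/3).
Cross-multiplying the components: (t − 5/3)·(-2) = (-8)·(-2/3).
Solving gives t = -1.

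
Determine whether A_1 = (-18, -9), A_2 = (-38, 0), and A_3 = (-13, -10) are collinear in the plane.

A_1A_2 = (-20, 9), A_1A_3 = (5, -1).
If collinear, A_1A_3 would be a scalar multiple of A_1A_2. But (-20)·(-1) ≠ (9)·(5) (difference -25), so they are not parallel; the points are not collinear.

No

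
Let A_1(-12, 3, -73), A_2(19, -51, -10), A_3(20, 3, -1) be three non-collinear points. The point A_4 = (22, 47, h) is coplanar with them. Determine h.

The plane through A_1, A_2, A_3 has equation −3888x − 216y + 1728z = -80136.
Substituting A_4: (1728)h + (-95688) = -80136, so h = 9.

9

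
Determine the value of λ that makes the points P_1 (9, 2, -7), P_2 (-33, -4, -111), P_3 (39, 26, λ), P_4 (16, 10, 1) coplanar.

41

Normal to plane P_1P_2P_4: n = (784, -392, -294); plane equation n·P = 8330.
Requiring n·P_3 = 8330: (-294)λ + (20384) = 8330.
So λ = 41.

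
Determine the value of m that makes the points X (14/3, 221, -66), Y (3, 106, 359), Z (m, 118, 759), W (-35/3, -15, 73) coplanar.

11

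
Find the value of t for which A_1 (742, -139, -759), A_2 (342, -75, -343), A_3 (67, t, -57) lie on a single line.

-31

Direction A_1A_2 = (-400, 64, 416). From the x-coordinate of A_3, the parameter along the line is τ = (67 − 742)/(-400) = 27/16.
Then t = (-139) + 27/16·(64) = -31.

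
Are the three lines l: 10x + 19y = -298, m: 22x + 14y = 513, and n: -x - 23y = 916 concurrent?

Intersecting l and m: solving the 2×2 system gives (x, y) = (13919/278, -5843/139).
Substitute into n: (-1)(13919/278) + (-23)(-5843/139) = 254859/278.
But n requires 916 ≠ 254859/278, so the three lines have no common point.

No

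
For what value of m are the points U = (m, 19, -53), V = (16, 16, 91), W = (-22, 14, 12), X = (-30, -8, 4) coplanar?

-52

The points are coplanar iff UV · (UW × UX) = 0.
Expanding, this is linear in m: (1722)m + (89544) = 0.
So m = -52.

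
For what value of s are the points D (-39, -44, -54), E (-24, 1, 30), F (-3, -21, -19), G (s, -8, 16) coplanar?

Coplanarity ⇔ det[DE; DF; DG] = 0.
Expanding, this is linear in s: (-357)s + (-13209) = 0.
So s = -37.

-37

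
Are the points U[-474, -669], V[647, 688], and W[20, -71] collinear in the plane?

Yes

UV = (1121, 1357), UW = (494, 598).
Twice the signed area of △UVW is (1121)(598) − (1357)(494) = 0.
The triangle is degenerate (zero area), so the points are collinear.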